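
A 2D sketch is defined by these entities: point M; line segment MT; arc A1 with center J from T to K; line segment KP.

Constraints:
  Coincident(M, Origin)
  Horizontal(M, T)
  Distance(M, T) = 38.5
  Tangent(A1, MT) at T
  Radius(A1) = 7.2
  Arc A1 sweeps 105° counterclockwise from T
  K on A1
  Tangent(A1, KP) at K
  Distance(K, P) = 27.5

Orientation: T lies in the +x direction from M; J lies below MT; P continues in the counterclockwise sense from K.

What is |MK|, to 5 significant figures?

32.822

Tangency of A1 to MT means the radius JT is perpendicular to MT, so J = T + (0, -7.2) = (38.500, -7.2000). On A1, T sits at bearing 90° from J; a 105° counterclockwise sweep puts K at bearing 195°, so K = J + 7.2·(cos 195°, sin 195°) = (31.545, -9.0635). Then |MK| = |K − M| = 32.822.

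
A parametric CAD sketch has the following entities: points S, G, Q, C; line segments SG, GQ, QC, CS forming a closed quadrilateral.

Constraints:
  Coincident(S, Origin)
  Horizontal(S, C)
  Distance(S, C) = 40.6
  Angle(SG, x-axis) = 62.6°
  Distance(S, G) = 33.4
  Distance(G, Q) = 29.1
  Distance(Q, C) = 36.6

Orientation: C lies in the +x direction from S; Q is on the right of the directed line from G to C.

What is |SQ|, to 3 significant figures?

4.98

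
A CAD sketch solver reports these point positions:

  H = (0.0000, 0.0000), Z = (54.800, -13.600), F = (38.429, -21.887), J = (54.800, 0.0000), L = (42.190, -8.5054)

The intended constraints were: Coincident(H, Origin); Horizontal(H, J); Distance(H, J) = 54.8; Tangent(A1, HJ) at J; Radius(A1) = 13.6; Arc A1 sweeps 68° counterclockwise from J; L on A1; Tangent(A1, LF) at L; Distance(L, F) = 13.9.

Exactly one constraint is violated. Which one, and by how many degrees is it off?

Tangent(A1, LF) at L — off by 6.30°.

H = (0.00, 0.00) ✓; H.y = 0.00, J.y = 0.00 ✓; |HJ| = 54.80 ✓; ∠(ZJ, JH) = 90.00° ✓; |ZJ| = 13.60 ✓; bearing(Z→L) − bearing(Z→J) = 68.00° ✓; |ZL| = 13.60 ✓; ∠(ZL, LF) = 83.70° ✗; |LF| = 13.90 ✓.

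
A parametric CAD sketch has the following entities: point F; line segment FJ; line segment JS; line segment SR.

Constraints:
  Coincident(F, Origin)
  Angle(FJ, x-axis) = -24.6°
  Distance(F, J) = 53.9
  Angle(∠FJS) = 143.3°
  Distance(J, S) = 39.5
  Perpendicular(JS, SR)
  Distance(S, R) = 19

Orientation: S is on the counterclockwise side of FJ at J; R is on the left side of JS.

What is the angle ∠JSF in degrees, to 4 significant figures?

21.28°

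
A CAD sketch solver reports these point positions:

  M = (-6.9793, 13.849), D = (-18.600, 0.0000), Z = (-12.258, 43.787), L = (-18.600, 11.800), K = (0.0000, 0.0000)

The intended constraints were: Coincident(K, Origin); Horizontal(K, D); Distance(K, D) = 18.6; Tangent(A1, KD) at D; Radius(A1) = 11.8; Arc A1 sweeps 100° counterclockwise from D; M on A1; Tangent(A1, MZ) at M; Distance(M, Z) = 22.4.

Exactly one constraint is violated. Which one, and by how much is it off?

Distance(M, Z) = 22.4 — off by 8.00.

K = (0.00, 0.00) ✓; K.y = 0.00, D.y = 0.00 ✓; |KD| = 18.60 ✓; ∠(LD, DK) = 90.00° ✓; |LD| = 11.80 ✓; bearing(L→M) − bearing(L→D) = 100.0° ✓; |LM| = 11.80 ✓; ∠(LM, MZ) = 90.00° ✓; |MZ| = 30.40 ✗.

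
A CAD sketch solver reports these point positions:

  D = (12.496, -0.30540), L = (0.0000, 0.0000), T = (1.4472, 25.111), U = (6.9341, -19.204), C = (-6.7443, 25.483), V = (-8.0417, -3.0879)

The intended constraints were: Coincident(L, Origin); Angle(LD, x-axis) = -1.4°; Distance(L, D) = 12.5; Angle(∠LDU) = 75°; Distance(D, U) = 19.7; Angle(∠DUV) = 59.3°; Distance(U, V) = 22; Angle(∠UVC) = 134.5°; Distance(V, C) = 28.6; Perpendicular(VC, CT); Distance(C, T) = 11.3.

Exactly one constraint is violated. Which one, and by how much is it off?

Distance(C, T) = 11.3 — off by 3.10.

L = (0.00, 0.00) ✓; LD at -1.400° ✓; |LD| = 12.50 ✓; ∠LDU = 75.00° ✓; |DU| = 19.70 ✓; ∠DUV = 59.30° ✓; |UV| = 22.00 ✓; ∠UVC = 134.5° ✓; |VC| = 28.60 ✓; ∠(VC, CT) = 90.00° ✓; |CT| = 8.200 ✗.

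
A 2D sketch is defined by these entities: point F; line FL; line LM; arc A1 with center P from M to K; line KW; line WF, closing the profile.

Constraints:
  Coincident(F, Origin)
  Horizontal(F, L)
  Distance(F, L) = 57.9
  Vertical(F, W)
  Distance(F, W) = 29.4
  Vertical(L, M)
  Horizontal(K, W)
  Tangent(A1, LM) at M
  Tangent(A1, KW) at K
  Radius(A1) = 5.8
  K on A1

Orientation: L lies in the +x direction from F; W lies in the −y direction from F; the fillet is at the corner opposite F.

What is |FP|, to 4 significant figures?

57.20

F is at the origin; F and L share the same y with |FL| = 57.9 and L on the +x side, so L = (57.90, 0.000). FW is vertical with |FW| = 29.4 and W on the −y side, so W = (0.000, -29.40). The virtual corner opposite F is at (57.90, -29.40). Tangency of A1 to LM means the radius PM is perpendicular to LM and A1 meets KW tangentially, so PK is at right angles to KW, with radius 5.8, so the center P sits 5.8 in from both sides at P = (52.10, -23.60). Then |FP| = |P − F| = 57.20.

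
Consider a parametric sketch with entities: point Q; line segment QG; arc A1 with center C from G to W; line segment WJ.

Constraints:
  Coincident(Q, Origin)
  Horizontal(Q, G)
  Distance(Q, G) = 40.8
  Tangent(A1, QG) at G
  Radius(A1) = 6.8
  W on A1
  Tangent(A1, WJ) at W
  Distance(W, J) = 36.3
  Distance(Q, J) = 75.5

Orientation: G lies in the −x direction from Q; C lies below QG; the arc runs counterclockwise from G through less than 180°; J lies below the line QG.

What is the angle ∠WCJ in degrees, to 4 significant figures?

79.39°

Checks: |CW| = 6.800 ✓; ∠(CW, WJ) = 90.00° ✓; |WJ| = 36.30 ✓; |QJ| = 75.50 ✓.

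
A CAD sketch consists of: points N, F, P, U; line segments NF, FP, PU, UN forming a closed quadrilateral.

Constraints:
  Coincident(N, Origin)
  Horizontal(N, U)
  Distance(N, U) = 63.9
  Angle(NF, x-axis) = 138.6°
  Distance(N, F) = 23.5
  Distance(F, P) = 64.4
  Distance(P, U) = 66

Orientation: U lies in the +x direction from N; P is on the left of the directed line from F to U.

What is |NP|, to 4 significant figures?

65.38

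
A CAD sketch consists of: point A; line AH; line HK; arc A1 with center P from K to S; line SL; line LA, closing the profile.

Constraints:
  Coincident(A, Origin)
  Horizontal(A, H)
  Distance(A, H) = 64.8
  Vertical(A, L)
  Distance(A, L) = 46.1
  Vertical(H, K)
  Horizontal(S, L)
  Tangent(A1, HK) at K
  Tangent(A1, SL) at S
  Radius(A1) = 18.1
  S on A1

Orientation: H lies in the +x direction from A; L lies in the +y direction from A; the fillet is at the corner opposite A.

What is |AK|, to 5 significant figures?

70.591

A is at the origin; AH is horizontal with |AH| = 64.8 and H on the +x side, so H = (64.800, 0.0000). AL is vertical with |AL| = 46.1 and L on the +y side, so L = (0.0000, 46.100). The virtual corner opposite A is at (64.800, 46.100). The tangent condition forces PK to be normal to HK and the tangent condition forces PS to be normal to SL, with radius 18.1, so the center P sits 18.1 in from both sides at P = (46.700, 28.000). That places the tangent points at K = (64.800, 28.000) on HK and S = (46.700, 46.100) on SL. Then |AK| = |K − A| = 70.591.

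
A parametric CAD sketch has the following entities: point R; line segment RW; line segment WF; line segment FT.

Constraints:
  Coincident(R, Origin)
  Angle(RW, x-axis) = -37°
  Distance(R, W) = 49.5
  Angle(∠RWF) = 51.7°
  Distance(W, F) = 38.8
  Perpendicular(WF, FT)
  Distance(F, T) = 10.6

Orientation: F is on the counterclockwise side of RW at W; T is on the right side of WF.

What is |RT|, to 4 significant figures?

50.11

R is at the origin; RW runs at -37.0° with length 49.5, so W = 49.5·(cos -37.0°, sin -37.0°) = (39.53, -29.79). ∠RWF = 51.7°, so WF runs at -37.0° + (180° − 51.7°) = 91.30° from the x-axis; with |WF| = 38.8, F = W + 38.8·(cos 91.30°, sin 91.30°) = (38.65, 9.000). The perpendicularity gives FT at right angles to WF; with |FT| = 10.6 on the right of WF, T = F + 10.6·(0.9997, 0.02269) = (49.25, 9.241). Then |RT| = |T − R| = 50.11.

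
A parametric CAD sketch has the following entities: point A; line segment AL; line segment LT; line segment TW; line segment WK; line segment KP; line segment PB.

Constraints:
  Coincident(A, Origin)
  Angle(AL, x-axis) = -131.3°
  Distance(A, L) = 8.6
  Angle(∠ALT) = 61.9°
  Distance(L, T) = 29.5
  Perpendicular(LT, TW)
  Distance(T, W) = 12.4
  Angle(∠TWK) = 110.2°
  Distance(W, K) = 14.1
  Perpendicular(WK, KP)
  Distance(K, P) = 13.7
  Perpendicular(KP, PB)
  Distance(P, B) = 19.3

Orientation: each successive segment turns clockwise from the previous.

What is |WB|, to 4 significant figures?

14.65

A is at the origin; AL runs at -131.3° with length 8.6, so L = (-5.676, -6.461). ∠ALT = 61.9° gives LT at 110.6° from the x-axis; with |LT| = 29.5, T = (-16.06, 21.15). LT is perpendicular to TW, so TW runs at 20.60°; with |TW| = 12.4, W = (-4.448, 25.52). ∠TWK = 110.2° gives WK at -49.20° from the x-axis; with |WK| = 14.1, K = (4.765, 14.84). The perpendicularity gives KP at right angles to WK, so KP runs at -139.2°; with |KP| = 13.7, P = (-5.606, 5.890). KP is perpendicular to PB, so PB runs at 130.8°; with |PB| = 19.3, B = (-18.22, 20.50). Then |WB| = |B − W| = 14.65.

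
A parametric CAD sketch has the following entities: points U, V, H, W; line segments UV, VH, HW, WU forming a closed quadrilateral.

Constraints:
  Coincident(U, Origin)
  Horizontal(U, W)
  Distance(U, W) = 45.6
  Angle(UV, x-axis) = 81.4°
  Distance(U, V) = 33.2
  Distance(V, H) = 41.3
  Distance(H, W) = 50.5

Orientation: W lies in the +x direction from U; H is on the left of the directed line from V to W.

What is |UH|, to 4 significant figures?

65.82

Checks: U.y = 0.00, W.y = 0.00 ✓; |VH| = 41.30 ✓; |HW| = 50.50 ✓.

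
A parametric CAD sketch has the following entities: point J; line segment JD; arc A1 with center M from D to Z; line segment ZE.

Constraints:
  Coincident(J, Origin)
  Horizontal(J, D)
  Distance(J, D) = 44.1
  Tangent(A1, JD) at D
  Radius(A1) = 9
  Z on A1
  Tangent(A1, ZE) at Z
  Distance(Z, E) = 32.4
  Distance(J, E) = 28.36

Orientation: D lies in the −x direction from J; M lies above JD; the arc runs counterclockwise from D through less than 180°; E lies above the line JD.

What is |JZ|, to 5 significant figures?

38.040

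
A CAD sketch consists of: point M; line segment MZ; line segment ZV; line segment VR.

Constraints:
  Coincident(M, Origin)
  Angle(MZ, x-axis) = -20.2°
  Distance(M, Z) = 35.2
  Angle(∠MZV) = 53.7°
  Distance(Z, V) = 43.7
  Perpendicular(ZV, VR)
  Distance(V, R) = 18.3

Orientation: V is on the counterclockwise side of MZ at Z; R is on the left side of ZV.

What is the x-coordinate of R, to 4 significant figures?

3.334

M is at the origin; MZ runs at -20.2° with length 35.2, so Z = 35.2·(cos -20.2°, sin -20.2°) = (33.03, -12.15). ∠MZV = 53.7°, so ZV runs at -20.2° + (180° − 53.7°) = 106.1° from the x-axis; with |ZV| = 43.7, V = Z + 43.7·(cos 106.1°, sin 106.1°) = (20.92, 29.83). ZV is perpendicular to VR; with |VR| = 18.3 on the left of ZV, R = V + 18.3·(-0.9608, -0.2773) = (3.334, 24.76). So R.x = 3.334.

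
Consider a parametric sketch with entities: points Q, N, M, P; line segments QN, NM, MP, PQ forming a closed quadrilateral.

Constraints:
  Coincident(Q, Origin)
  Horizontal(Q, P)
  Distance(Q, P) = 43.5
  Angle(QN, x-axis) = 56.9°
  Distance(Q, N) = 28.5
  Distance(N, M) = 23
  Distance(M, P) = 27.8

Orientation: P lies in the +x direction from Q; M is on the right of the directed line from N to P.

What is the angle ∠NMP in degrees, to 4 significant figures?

92.18°

Q is at the origin; QP is horizontal with |QP| = 43.5 and P in +x, so P = (43.5, 0). QN runs at 56.9° with |QN| = 28.5, so N = (15.56, 23.87). M is determined by |NM| = 23.0 and |MP| = 27.8 together: it lies at the intersection of circle(N, 23.0) and circle(P, 27.8). With |NP| = 36.75, the foot of the radical line on NP is 15.06 from N and the perpendicular offset is √(23.0² − 15.06²) = 17.39. Taking the right-of-NP solution: M = (15.71, 0.8755).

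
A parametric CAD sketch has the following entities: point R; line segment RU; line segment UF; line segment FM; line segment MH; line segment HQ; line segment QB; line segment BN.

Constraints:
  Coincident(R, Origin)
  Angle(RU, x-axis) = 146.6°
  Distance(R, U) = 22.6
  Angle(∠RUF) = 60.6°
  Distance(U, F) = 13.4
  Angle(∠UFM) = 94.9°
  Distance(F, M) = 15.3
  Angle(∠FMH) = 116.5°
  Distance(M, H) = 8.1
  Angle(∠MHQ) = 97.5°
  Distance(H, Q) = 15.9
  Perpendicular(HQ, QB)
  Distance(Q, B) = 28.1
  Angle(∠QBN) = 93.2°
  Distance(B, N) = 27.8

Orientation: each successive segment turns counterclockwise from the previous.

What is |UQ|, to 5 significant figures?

7.4212

R is at the origin; RU runs at 146.6° with length 22.6, so U = (-18.868, 12.441). ∠RUF = 60.6° gives UF at -94.000° from the x-axis; with |UF| = 13.4, F = (-19.802, -0.92649). ∠UFM = 94.9° gives FM at -8.9000° from the x-axis; with |FM| = 15.3, M = (-4.6865, -3.2936). ∠FMH = 116.5° gives MH at 54.600° from the x-axis; with |MH| = 8.1, H = (0.0056650, 3.3090). ∠MHQ = 97.5° gives HQ at 137.10° from the x-axis; with |HQ| = 15.9, Q = (-11.642, 14.132). Then |UQ| = |Q − U| = 7.4212.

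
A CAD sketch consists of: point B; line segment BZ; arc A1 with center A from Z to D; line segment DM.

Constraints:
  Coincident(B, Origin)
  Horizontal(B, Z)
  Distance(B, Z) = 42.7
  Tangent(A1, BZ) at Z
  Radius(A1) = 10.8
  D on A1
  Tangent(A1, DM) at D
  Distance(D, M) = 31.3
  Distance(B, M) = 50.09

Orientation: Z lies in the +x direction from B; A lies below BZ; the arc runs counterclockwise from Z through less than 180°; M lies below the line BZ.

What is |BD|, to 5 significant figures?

33.406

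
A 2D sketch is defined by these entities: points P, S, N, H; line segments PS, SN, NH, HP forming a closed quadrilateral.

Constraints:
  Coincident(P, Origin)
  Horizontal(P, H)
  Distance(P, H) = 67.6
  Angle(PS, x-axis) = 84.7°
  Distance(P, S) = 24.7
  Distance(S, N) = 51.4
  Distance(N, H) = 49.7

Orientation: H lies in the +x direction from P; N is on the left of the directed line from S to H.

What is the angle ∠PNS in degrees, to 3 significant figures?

18.5°

Checks: |SN| = 51.40 ✓; |NH| = 49.70 ✓.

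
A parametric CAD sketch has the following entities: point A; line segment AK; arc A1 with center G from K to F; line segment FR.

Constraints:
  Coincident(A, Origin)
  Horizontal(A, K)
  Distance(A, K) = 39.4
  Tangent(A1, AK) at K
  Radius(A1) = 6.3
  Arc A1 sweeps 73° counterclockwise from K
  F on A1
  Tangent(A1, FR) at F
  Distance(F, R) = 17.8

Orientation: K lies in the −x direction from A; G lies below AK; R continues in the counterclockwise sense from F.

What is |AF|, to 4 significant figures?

45.64

The tangent condition forces GK to be normal to AK, so G = K + (0, -6.3) = (-39.40, -6.300). On A1, K sits at bearing 90° from G; a 73° counterclockwise sweep puts F at bearing 163°, so F = G + 6.3·(cos 163°, sin 163°) = (-45.42, -4.458). Then |AF| = |F − A| = 45.64.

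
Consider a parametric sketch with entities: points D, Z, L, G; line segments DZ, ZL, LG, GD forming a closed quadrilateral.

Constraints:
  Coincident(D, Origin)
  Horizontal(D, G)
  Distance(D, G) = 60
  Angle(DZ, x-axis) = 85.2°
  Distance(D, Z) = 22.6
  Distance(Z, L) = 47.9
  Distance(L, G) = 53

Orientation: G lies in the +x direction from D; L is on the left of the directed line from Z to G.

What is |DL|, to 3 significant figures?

64.6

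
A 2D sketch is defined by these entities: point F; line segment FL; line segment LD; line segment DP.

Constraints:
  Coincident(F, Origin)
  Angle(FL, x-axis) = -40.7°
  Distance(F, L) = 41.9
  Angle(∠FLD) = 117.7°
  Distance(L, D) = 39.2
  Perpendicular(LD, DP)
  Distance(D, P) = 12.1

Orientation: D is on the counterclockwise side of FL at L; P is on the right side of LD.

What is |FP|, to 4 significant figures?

76.57

∠FLD = 117.7°, so LD runs at -40.7° + (180° − 117.7°) = 21.60° from the x-axis; with |LD| = 39.2, D = L + 39.2·(cos 21.60°, sin 21.60°) = (68.21, -12.89). LD is perpendicular to DP; with |DP| = 12.1 on the right of LD, P = D + 12.1·(0.3681, -0.9298) = (72.67, -24.14). Then |FP| = |P − F| = 76.57.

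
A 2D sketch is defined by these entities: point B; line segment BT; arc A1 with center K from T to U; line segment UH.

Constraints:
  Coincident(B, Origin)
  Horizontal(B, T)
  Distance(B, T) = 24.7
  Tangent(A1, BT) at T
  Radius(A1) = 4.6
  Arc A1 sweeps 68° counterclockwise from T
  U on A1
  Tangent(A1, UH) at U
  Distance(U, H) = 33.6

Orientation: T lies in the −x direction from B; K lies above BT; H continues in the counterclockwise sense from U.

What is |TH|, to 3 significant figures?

38.0

B is at the origin; BT is horizontal with |BT| = 24.7 and T on the −x side, so T = (-24.7, 0.00). A1 meets BT tangentially, so KT is at right angles to BT, so K = T + (0, 4.6) = (-24.7, 4.60). On A1, T sits at bearing -90° from K; a 68° counterclockwise sweep puts U at bearing -22°, so U = K + 4.6·(cos -22°, sin -22°) = (-20.4, 2.88). A1 meets UH tangentially, so KU is at right angles to UH, so UH runs along (−sin -22°, cos -22°); with |UH| = 33.6, H = (-7.85, 34.0). Then |TH| = |H − T| = 38.0.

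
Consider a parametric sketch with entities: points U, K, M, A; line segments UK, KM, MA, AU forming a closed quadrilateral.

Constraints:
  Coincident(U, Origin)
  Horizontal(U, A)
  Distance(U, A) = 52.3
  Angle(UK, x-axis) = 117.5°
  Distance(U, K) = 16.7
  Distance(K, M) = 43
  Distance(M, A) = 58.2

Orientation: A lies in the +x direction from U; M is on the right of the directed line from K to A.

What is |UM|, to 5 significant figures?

27.329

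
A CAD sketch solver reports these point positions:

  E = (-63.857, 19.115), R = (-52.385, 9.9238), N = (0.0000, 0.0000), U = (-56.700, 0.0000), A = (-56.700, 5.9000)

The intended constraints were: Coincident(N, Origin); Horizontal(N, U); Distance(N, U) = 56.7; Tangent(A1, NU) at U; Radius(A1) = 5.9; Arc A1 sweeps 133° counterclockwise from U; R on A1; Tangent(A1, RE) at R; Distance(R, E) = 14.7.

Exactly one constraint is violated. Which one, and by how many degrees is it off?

Tangent(A1, RE) at R — off by 8.30°.

N = (0.00, 0.00) ✓; N.y = 0.00, U.y = 0.00 ✓; |NU| = 56.70 ✓; ∠(AU, UN) = 90.00° ✓; |AU| = 5.900 ✓; bearing(A→R) − bearing(A→U) = 133.0° ✓; |AR| = 5.900 ✓; ∠(AR, RE) = 81.70° ✗; |RE| = 14.70 ✓.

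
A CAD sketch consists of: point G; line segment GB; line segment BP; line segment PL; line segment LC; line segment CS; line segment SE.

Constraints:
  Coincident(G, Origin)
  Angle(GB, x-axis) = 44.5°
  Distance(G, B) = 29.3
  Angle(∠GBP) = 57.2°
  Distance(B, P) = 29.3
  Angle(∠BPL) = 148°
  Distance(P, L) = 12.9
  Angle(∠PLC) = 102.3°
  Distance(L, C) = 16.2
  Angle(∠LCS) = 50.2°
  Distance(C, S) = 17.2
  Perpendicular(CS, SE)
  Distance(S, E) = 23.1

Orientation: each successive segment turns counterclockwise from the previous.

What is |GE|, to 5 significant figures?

41.842

∠LCS = 50.2° gives CS at 46.800° from the x-axis; with |CS| = 17.2, S = (-6.1115, 19.174). The perpendicularity gives SE at right angles to CS, so SE runs at 136.80°; with |SE| = 23.1, E = (-22.951, 34.987). Then |GE| = |E − G| = 41.842.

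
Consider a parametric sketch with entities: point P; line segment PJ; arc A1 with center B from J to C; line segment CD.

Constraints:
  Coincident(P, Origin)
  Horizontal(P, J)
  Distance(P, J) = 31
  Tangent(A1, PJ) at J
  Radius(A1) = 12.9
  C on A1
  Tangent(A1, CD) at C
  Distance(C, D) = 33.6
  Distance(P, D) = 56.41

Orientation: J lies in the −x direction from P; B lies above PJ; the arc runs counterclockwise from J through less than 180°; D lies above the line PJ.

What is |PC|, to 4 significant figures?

24.97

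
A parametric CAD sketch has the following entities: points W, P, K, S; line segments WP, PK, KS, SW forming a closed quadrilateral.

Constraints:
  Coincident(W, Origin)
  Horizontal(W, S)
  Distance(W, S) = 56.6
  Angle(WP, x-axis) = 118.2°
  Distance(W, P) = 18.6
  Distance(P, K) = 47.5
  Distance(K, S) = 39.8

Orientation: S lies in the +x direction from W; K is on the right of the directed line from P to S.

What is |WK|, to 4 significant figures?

29.59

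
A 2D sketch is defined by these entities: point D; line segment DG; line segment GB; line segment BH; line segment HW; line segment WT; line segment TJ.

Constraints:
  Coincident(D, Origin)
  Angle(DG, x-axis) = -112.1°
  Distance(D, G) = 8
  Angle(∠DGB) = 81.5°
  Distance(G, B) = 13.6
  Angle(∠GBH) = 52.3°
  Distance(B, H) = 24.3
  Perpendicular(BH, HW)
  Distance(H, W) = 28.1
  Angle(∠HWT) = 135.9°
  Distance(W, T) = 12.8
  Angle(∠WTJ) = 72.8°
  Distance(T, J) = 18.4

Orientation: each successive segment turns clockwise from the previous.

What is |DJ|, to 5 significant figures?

17.737

∠HWT = 135.9° gives WT at -112.40° from the x-axis; with |WT| = 12.8, T = (13.374, -29.447). ∠WTJ = 72.8° gives TJ at 140.40° from the x-axis; with |TJ| = 18.4, J = (-0.80322, -17.719). Then |DJ| = |J − D| = 17.737.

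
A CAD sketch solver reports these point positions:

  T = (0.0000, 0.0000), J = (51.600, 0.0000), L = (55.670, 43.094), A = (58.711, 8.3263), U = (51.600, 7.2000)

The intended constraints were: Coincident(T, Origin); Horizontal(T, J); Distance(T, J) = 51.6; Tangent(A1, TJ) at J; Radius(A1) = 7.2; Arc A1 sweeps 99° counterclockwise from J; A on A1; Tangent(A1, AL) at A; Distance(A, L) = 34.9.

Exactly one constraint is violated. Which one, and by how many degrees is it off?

Tangent(A1, AL) at A — off by 4.00°.

T = (0.00, 0.00) ✓; T.y = 0.00, J.y = 0.00 ✓; |TJ| = 51.60 ✓; ∠(UJ, JT) = 90.00° ✓; |UJ| = 7.200 ✓; bearing(U→A) − bearing(U→J) = 99.00° ✓; |UA| = 7.200 ✓; ∠(UA, AL) = 94.00° ✗; |AL| = 34.90 ✓.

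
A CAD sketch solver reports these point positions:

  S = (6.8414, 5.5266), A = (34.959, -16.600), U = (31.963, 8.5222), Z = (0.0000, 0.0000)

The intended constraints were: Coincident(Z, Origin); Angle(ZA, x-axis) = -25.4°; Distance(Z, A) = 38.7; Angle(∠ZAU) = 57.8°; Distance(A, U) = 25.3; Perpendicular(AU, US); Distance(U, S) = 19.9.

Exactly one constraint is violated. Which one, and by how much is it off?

Distance(U, S) = 19.9 — off by 5.40.

Z = (0.00, 0.00) ✓; ZA at -25.40° ✓; |ZA| = 38.70 ✓; ∠ZAU = 57.80° ✓; |AU| = 25.30 ✓; ∠(AU, US) = 90.00° ✓; |US| = 25.30 ✗.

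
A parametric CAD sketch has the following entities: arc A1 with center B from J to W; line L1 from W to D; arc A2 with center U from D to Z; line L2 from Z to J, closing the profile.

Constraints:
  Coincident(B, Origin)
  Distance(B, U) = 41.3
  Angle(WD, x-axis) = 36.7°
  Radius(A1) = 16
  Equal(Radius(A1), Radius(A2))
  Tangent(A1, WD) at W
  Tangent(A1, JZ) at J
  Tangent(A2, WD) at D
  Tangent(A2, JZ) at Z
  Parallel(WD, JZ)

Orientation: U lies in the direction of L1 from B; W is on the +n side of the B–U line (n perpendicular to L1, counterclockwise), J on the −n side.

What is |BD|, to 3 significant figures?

44.3

The slot axis is L1's direction at 36.7°, so u = (cos 36.7°, sin 36.7°) = (0.802, 0.598) and n = (−sin 36.7°, cos 36.7°) = (-0.598, 0.802). B is at the origin and U lies 41.3 along u from B, so U = 41.3·u = (33.1, 24.7). Tangency of A1 to both parallel lines with radius 16.0 puts W and J at B ± 16.0·n: W = (-9.56, 12.8), J = (9.56, -12.8). Equal radii place D and Z the same way about U: D = U + 16.0·n = (23.6, 37.5), Z = U − 16.0·n = (42.7, 11.9). Then |BD| = |D − B| = 44.3.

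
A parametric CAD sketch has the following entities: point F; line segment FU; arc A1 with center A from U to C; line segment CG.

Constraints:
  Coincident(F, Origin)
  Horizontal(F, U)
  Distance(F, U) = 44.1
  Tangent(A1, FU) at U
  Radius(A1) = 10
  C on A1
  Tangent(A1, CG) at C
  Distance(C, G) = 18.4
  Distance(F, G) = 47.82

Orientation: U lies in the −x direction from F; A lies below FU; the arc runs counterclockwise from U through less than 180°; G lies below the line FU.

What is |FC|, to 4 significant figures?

53.76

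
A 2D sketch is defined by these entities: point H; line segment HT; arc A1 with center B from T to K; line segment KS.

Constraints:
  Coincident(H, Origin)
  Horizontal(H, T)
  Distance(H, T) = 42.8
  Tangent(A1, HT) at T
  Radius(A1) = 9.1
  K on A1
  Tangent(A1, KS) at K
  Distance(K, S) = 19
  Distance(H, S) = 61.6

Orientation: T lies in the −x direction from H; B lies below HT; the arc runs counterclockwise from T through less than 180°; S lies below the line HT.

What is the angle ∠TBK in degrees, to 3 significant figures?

76.4°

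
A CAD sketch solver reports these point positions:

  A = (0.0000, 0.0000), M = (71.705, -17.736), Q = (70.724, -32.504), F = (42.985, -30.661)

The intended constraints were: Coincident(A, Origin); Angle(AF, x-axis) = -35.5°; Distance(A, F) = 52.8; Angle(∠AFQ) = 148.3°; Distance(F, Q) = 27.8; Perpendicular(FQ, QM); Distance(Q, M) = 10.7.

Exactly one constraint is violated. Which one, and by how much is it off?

Distance(Q, M) = 10.7 — off by 4.10.

A = (0.00, 0.00) ✓; AF at -35.50° ✓; |AF| = 52.80 ✓; ∠AFQ = 148.3° ✓; |FQ| = 27.80 ✓; ∠(FQ, QM) = 90.00° ✓; |QM| = 14.80 ✗.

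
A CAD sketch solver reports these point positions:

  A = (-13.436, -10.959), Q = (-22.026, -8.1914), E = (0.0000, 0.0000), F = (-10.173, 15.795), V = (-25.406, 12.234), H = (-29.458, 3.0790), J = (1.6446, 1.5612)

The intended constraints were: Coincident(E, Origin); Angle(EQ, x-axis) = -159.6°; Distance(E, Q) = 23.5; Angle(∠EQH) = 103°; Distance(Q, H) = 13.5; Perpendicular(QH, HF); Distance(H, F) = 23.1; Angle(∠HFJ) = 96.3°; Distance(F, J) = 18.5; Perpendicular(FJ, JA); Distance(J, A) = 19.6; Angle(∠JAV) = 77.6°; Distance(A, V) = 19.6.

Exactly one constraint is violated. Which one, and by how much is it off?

Distance(A, V) = 19.6 — off by 6.50.

E = (0.00, 0.00) ✓; EQ at -159.6° ✓; |EQ| = 23.50 ✓; ∠EQH = 103.0° ✓; |QH| = 13.50 ✓; ∠(QH, HF) = 90.00° ✓; |HF| = 23.10 ✓; ∠HFJ = 96.30° ✓; |FJ| = 18.50 ✓; ∠(FJ, JA) = 90.00° ✓; |JA| = 19.60 ✓; ∠JAV = 77.60° ✓; |AV| = 26.10 ✗.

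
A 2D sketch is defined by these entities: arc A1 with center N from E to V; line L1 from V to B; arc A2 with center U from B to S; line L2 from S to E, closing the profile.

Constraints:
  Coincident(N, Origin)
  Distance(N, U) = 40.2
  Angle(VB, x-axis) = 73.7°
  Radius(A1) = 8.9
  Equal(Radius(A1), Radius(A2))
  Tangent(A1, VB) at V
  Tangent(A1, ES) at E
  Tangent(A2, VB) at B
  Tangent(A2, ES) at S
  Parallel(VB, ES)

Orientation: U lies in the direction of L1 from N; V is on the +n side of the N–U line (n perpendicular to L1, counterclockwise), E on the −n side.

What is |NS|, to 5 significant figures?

41.173

Tangency of A1 to both parallel lines with radius 8.9 puts V and E at N ± 8.9·n: V = (-8.5423, 2.4979), E = (8.5423, -2.4979). Equal radii place B and S the same way about U: B = U + 8.9·n = (2.7405, 41.082), S = U − 8.9·n = (19.825, 36.086). Then |NS| = |S − N| = 41.173.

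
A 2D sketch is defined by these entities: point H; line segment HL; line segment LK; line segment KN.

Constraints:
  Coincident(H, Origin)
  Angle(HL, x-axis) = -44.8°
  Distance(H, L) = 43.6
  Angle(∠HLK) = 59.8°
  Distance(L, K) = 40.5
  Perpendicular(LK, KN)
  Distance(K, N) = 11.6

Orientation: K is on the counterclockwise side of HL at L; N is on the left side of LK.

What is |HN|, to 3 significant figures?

32.0

H is at the origin; HL runs at -44.8° with length 43.6, so L = 43.6·(cos -44.8°, sin -44.8°) = (30.9, -30.7). ∠HLK = 59.8°, so LK runs at -44.8° + (180° − 59.8°) = 75.4° from the x-axis; with |LK| = 40.5, K = L + 40.5·(cos 75.4°, sin 75.4°) = (41.1, 8.47). The perpendicularity gives KN at right angles to LK; with |KN| = 11.6 on the left of LK, N = K + 11.6·(-0.968, 0.252) = (29.9, 11.4). Then |HN| = |N − H| = 32.0.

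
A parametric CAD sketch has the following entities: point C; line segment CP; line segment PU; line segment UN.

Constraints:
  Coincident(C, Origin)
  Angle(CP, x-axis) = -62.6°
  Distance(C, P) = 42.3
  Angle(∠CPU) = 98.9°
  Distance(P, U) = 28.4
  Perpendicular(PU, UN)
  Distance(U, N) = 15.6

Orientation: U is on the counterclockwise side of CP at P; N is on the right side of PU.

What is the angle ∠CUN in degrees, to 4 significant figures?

140.1°

C is at the origin; CP runs at -62.6° with length 42.3, so P = 42.3·(cos -62.6°, sin -62.6°) = (19.47, -37.55). ∠CPU = 98.9°, so PU runs at -62.6° + (180° − 98.9°) = 18.50° from the x-axis; with |PU| = 28.4, U = P + 28.4·(cos 18.50°, sin 18.50°) = (46.40, -28.54). PU ⟂ UN; with |UN| = 15.6 on the right of PU, N = U + 15.6·(0.3173, -0.9483) = (51.35, -43.34). Then cos ∠CUN = UC·UN / (|UC||UN|), giving 140.1°.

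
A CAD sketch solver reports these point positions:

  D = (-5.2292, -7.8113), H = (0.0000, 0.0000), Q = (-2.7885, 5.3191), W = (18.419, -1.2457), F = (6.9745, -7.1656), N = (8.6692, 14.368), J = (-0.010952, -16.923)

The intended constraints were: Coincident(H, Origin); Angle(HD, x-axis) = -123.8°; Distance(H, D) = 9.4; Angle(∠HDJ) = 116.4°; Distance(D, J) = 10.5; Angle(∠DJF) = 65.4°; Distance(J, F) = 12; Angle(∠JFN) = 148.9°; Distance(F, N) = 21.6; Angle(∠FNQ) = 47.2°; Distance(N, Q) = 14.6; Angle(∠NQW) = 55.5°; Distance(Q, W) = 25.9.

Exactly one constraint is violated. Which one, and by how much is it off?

Distance(Q, W) = 25.9 — off by 3.70.

H = (0.00, 0.00) ✓; HD at -123.8° ✓; |HD| = 9.400 ✓; ∠HDJ = 116.4° ✓; |DJ| = 10.50 ✓; ∠DJF = 65.40° ✓; |JF| = 12.00 ✓; ∠JFN = 148.9° ✓; |FN| = 21.60 ✓; ∠FNQ = 47.20° ✓; |NQ| = 14.60 ✓; ∠NQW = 55.50° ✓; |QW| = 22.20 ✗.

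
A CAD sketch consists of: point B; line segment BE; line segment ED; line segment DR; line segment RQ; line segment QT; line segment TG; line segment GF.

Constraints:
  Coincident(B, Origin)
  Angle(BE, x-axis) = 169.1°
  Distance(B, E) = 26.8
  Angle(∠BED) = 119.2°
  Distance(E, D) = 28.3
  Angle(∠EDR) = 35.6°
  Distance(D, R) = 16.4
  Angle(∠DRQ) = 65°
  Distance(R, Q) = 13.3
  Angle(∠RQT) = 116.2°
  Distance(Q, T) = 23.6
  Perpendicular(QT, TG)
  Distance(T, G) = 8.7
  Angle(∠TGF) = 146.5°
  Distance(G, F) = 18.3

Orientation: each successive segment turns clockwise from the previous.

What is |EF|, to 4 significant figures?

38.43

B is at the origin; BE runs at 169.1° with length 26.8, so E = (-26.32, 5.068). ∠BED = 119.2° gives ED at 108.3° from the x-axis; with |ED| = 28.3, D = (-35.20, 31.94). ∠EDR = 35.6° gives DR at -36.10° from the x-axis; with |DR| = 16.4, R = (-21.95, 22.27). ∠DRQ = 65.0° gives RQ at -151.1° from the x-axis; with |RQ| = 13.3, Q = (-33.60, 15.85). ∠RQT = 116.2° gives QT at 145.1° from the x-axis; with |QT| = 23.6, T = (-52.95, 29.35). QT is perpendicular to TG, so TG runs at 55.10°; with |TG| = 8.7, G = (-47.97, 36.48). ∠TGF = 146.5° gives GF at 21.60° from the x-axis; with |GF| = 18.3, F = (-30.96, 43.22). Then |EF| = |F − E| = 38.43.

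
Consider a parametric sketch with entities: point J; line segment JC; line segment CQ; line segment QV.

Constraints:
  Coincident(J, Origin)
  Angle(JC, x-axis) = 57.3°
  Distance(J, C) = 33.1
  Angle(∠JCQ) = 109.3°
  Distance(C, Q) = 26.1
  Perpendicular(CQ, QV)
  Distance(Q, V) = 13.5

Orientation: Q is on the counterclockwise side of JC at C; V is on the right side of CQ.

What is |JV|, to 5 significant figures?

58.083

J is at the origin; JC runs at 57.3° with length 33.1, so C = 33.1·(cos 57.3°, sin 57.3°) = (17.882, 27.854). ∠JCQ = 109.3°, so CQ runs at 57.3° + (180° − 109.3°) = 128.00° from the x-axis; with |CQ| = 26.1, Q = C + 26.1·(cos 128.00°, sin 128.00°) = (1.8132, 48.421). CQ is perpendicular to QV; with |QV| = 13.5 on the right of CQ, V = Q + 13.5·(0.78801, 0.61566) = (12.451, 56.733). Then |JV| = |V − J| = 58.083.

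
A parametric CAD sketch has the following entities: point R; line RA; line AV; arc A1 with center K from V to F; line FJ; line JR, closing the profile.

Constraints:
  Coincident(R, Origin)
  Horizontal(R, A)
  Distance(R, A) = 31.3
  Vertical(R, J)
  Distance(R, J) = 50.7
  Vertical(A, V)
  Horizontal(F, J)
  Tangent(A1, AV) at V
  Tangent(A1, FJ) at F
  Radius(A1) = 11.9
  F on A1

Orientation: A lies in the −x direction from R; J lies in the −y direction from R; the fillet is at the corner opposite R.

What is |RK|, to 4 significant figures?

43.38

R is at the origin; RA is horizontal with |RA| = 31.3 and A on the −x side, so A = (-31.30, 0.000). RJ is vertical with |RJ| = 50.7 and J on the −y side, so J = (0.000, -50.70). The virtual corner opposite R is at (-31.30, -50.70). A1 meets AV tangentially, so KV is at right angles to AV and A1 meets FJ tangentially, so KF is at right angles to FJ, with radius 11.9, so the center K sits 11.9 in from both sides at K = (-19.40, -38.80). Then |RK| = |K − R| = 43.38.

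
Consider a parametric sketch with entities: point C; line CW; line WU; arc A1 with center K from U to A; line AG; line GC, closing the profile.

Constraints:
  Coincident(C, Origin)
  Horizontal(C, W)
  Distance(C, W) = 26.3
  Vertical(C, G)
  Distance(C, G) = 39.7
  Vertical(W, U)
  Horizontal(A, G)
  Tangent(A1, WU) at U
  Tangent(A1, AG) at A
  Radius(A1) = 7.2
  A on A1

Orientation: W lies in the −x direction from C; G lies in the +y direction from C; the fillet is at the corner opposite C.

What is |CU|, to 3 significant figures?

41.8

The virtual corner opposite C is at (-26.3, 39.7). Tangency of A1 to WU means the radius KU is perpendicular to WU and A1 meets AG tangentially, so KA is at right angles to AG, with radius 7.2, so the center K sits 7.2 in from both sides at K = (-19.1, 32.5). That places the tangent points at U = (-26.3, 32.5) on WU and A = (-19.1, 39.7) on AG. Then |CU| = |U − C| = 41.8.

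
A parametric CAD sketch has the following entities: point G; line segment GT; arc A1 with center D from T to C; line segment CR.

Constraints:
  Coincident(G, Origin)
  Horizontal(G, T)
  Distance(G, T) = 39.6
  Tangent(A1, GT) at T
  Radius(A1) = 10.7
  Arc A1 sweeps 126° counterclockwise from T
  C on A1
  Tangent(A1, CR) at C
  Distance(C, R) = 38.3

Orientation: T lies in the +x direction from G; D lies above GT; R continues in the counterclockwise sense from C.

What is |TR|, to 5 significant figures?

49.935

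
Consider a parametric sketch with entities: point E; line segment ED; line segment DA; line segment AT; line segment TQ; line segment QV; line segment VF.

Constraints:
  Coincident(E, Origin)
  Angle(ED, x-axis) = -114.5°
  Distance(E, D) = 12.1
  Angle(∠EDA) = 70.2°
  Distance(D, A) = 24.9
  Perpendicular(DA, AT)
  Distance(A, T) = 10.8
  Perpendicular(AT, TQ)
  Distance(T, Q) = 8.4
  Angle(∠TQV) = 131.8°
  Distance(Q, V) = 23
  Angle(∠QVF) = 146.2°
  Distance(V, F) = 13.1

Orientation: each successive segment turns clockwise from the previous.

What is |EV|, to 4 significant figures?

17.97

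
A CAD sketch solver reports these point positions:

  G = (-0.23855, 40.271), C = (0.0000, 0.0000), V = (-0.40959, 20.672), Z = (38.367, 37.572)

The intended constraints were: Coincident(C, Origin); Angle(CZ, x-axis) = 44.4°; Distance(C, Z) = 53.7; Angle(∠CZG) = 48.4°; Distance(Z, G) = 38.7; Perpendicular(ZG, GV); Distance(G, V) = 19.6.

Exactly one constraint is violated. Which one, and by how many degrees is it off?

Perpendicular(ZG, GV) — off by 3.50°.

C = (0.00, 0.00) ✓; CZ at 44.40° ✓; |CZ| = 53.70 ✓; ∠CZG = 48.40° ✓; |ZG| = 38.70 ✓; ∠(ZG, GV) = 93.50° ✗; |GV| = 19.60 ✓.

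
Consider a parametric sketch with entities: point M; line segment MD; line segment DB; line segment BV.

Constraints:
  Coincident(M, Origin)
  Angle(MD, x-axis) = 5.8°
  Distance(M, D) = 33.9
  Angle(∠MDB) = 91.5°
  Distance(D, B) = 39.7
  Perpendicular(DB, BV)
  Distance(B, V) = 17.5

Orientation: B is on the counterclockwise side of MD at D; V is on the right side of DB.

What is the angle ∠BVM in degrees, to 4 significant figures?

38.30°

M is at the origin; MD runs at 5.8° with length 33.9, so D = 33.9·(cos 5.8°, sin 5.8°) = (33.73, 3.426). ∠MDB = 91.5°, so DB runs at 5.8° + (180° − 91.5°) = 94.30° from the x-axis; with |DB| = 39.7, B = D + 39.7·(cos 94.30°, sin 94.30°) = (30.75, 43.01). The perpendicularity gives BV at right angles to DB; with |BV| = 17.5 on the right of DB, V = B + 17.5·(0.9972, 0.07498) = (48.20, 44.33). Then cos ∠BVM = VB·VM / (|VB||VM|), giving 38.30°.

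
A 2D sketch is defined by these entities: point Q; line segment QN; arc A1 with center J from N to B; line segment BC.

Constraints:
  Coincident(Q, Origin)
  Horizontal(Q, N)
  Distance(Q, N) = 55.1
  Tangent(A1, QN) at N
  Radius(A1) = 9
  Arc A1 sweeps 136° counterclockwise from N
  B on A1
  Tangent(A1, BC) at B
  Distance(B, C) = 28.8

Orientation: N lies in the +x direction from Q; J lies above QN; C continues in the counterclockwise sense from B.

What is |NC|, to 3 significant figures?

38.3

Q is at the origin; Q and N share the same y with |QN| = 55.1 and N on the +x side, so N = (55.1, 0.00). Since A1 is tangent to QN there, JN ⟂ QN, so J = N + (0, 9) = (55.1, 9.00). On A1, N sits at bearing -90° from J; a 136° counterclockwise sweep puts B at bearing 46°, so B = J + 9.0·(cos 46°, sin 46°) = (61.4, 15.5). A1 meets BC tangentially, so JB is at right angles to BC, so BC runs along (−sin 46°, cos 46°); with |BC| = 28.8, C = (40.6, 35.5). Then |NC| = |C − N| = 38.3.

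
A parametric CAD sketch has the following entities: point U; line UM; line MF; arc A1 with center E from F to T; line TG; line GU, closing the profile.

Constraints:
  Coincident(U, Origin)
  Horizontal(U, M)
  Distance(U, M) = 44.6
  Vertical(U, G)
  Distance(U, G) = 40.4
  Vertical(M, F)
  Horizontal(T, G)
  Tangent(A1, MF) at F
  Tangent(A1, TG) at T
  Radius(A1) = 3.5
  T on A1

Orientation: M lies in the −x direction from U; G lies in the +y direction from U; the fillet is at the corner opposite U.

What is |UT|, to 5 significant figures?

57.631

U is at the origin; UM is horizontal with |UM| = 44.6 and M on the −x side, so M = (-44.600, 0.0000). UG is vertical with |UG| = 40.4 and G on the +y side, so G = (0.0000, 40.400). The virtual corner opposite U is at (-44.600, 40.400). A1 meets MF tangentially, so EF is at right angles to MF and since A1 is tangent to TG there, ET ⟂ TG, with radius 3.5, so the center E sits 3.5 in from both sides at E = (-41.100, 36.900). That places the tangent points at F = (-44.600, 36.900) on MF and T = (-41.100, 40.400) on TG. Then |UT| = |T − U| = 57.631.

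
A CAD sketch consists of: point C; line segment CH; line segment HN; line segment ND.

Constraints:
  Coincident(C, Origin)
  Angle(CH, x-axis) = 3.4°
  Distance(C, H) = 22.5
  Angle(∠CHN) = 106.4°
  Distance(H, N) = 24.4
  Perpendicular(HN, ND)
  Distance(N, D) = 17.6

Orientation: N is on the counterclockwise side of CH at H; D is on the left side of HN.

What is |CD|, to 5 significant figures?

31.010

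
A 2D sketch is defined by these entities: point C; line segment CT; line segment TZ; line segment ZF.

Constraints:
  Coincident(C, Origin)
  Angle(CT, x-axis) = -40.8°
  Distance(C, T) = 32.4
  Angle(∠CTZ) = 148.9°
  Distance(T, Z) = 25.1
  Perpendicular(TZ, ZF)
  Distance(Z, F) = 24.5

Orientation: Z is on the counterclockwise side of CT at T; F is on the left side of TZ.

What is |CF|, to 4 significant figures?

53.41

∠CTZ = 148.9°, so TZ runs at -40.8° + (180° − 148.9°) = -9.700° from the x-axis; with |TZ| = 25.1, Z = T + 25.1·(cos -9.700°, sin -9.700°) = (49.27, -25.40). The perpendicularity gives ZF at right angles to TZ; with |ZF| = 24.5 on the left of TZ, F = Z + 24.5·(0.1685, 0.9857) = (53.40, -1.250). Then |CF| = |F − C| = 53.41.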